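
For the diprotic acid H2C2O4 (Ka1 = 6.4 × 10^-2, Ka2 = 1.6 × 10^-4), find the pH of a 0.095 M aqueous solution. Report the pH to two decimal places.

pH = 1.28

Ka1 ≫ Ka2, so treat the first dissociation as the only significant source of H+.
Ka1 = x²/(0.095 − x) = 6.4 × 10^-2
Solving the quadratic: x = (−Ka1 + √(Ka1² + 4·Ka1·C₀))/2 = 5.23 × 10^-2 M
pH = −log(5.23 × 10^-2) = 1.28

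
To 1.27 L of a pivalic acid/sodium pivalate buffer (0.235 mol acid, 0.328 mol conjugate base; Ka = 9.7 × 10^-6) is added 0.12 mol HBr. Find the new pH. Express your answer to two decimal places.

pH = 4.78

After neutralization: n((CH3)3CCOOH) = 0.355 mol, n((CH3)3CCOO-) = 0.208 mol.
pKa = −log(9.7 × 10^-6) = 5.013
Henderson–Hasselbalch with mole ratio 0.208/0.355: pH = 5.013 + (-0.232)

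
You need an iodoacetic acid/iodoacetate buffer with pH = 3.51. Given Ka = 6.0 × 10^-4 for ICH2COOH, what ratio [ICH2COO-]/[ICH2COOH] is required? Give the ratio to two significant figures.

pKa = -log(6.0 × 10^-4) = 3.222
pH = pKa + log(r) ⇒ log(r) = 3.51 − 3.222 = +0.288
r = [ICH2COO-]/[ICH2COOH] = 10^(+0.288) = 1.94

ratio = 1.9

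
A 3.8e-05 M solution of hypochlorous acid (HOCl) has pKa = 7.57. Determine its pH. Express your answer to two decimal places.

HOCl ⇌ OCl- + H+
Ka = 10^(−7.57) = 2.69 × 10^-8
From the ICE table, Ka = [H+]²/(3.8e-05 − [H+]) = 2.69 × 10^-8.
Assume [H+] ≪ 3.8e-05: [H+] ≈ √(2.69 × 10^-8 × 3.8e-05) = 1.01 × 10^-6 M
([H+]/C₀ = 2.7% < 5%, so the approximation holds.)
pH = −log(1.01 × 10^-6) = 6.00

pH = 6.00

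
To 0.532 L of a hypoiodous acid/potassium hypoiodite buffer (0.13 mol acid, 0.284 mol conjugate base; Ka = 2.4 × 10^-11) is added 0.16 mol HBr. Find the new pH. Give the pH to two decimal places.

After neutralization: n(HOI) = 0.29 mol, n(OI-) = 0.124 mol.
pKa = −log(2.4 × 10^-11) = 10.620
pH = pKa + log(n_OI-/n_HOI) = 10.620 + log(0.124/0.29) = 10.620 + (-0.369)

pH = 10.25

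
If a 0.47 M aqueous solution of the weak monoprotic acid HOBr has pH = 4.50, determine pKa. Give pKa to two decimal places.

pKa = 8.67

[H+] = 10^(-4.50) = 3.16 × 10^-5 M
At equilibrium [HA] = 0.47 − 3.16 × 10^-5 = 4.70 × 10^-1 M
Ka = [H+][A-]/[HA] = (3.16 × 10^-5)² / 4.70 × 10^-1 = 2.12 × 10^-9
pKa = -log(2.12 × 10^-9) = 8.67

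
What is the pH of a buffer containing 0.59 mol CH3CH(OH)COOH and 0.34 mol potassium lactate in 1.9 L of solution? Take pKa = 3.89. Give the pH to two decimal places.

Using pH = pKa + log([base]/[acid]) with [base]/[acid] = 0.34/0.59:
pH = 3.89 + (-0.239) = 3.65

pH = 3.65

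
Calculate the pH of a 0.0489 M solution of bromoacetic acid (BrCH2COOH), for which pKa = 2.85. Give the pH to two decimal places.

BrCH2COOH ⇌ BrCH2COO- + H+
Ka = 10^(−2.85) = 1.41 × 10^-3
Let x = [H+] at equilibrium. Ka = x²/(0.0489 − x).
Here C₀/Ka ≈ 34.7, so the small-x approximation fails. Use the quadratic:
x = (−Ka + √(Ka² + 4·Ka·C₀))/2 = 7.63 × 10^-3 M
pH = −log[H+] = −log(7.63 × 10^-3) = 2.12

pH = 2.12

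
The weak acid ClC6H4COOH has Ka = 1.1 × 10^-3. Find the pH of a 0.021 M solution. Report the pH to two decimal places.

ClC6H4COOH ⇌ ClC6H4COO- + H+
From the ICE table, Ka = x²/(0.021 − x) = 1.1 × 10^-3.
x is not negligible relative to C₀; solve x² + 0.0011·x − 2.31e-05 = 0.
x = [−0.0011 + √(0.0011² + 9.24e-05)]/2 = 4.29 × 10^-3 M
pH = −log(4.29 × 10^-3) = 2.37

pH = 2.37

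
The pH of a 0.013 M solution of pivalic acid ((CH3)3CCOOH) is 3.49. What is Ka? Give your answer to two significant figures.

Ka = 8.3 × 10^-6

[H+] = 10^(-3.49) = 3.24 × 10^-4 M
At equilibrium [HA] = 0.013 − 3.24 × 10^-4 = 1.27 × 10^-2 M
Ka = [H+][A-]/[HA] = (3.24 × 10^-4)² / 1.27 × 10^-2 = 8.3 × 10^-6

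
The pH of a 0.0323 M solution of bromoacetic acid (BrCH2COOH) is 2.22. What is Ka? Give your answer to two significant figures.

[H+] = 10^(-2.22) = 6.03 × 10^-3 M
At equilibrium [HA] = 0.0323 − 6.03 × 10^-3 = 2.63 × 10^-2 M
Ka = [H+][A-]/[HA] = (6.03 × 10^-3)² / 2.63 × 10^-2 = 1.4 × 10^-3

Ka = 1.4 × 10^-3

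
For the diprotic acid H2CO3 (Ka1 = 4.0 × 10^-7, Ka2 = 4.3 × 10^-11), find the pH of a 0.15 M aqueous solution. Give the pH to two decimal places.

Ka1 ≫ Ka2, so treat the first dissociation as the only significant source of H+.
Ka1 = x²/(0.15 − x) = 4.0 × 10^-7
x ≈ √(4.0 × 10^-7 × 0.15) = 2.45 × 10^-4 M
pH = −log(2.45 × 10^-4) = 3.61

pH = 3.61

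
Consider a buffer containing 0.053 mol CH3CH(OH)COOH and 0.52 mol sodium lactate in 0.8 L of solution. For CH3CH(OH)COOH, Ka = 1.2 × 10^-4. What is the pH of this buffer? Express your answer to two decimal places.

pH = 4.91

pKa = −log(1.2 × 10^-4) = 3.921
pH = pKa + log([A⁻]/[HA]) = 3.921 + log(0.52/0.053)
pH = 3.921 + (+0.992) = 4.91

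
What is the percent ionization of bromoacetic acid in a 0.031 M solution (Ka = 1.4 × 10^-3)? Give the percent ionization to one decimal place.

BrCH2COOH ⇌ BrCH2COO- + H+; let x = [H+] at equilibrium.
Solve x² + 0.0014x − 4.34e-05 = 0 → x = 5.92 × 10^-3 M
Fraction ionized = 5.92 × 10^-3 / 0.031 = 0.1910 → 19.1%

19.1%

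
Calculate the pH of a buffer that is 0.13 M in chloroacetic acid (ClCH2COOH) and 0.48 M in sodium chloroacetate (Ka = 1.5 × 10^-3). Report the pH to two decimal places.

pH = 3.39

pKa = −log(1.5 × 10^-3) = 2.824
Henderson–Hasselbalch: pH = pKa + log([ClCH2COO-]/[ClCH2COOH]) = 2.824 + log(0.48/0.13)
pH = 2.824 + (+0.567) = 3.39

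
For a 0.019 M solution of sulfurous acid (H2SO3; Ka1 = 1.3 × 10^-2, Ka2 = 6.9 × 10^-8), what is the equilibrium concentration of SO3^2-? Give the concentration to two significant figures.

6.9 × 10^-8 M

First ionization gives [H+] ≈ [HSO3-] = 1.05 × 10^-2 M.
Second step: Ka2 = [H+][SO3^2-]/[HSO3-] ≈ [SO3^2-] (since [H+] ≈ [HSO3-]).
So [SO3^2-] ≈ Ka2.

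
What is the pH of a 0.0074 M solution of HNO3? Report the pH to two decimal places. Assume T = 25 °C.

pH = 2.13

HNO3 is a strong acid and dissociates completely, so [H+] = 0.0074 M.
pH = -log(0.0074) = 2.13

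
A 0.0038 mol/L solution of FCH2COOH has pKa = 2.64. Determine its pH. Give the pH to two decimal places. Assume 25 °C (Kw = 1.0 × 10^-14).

FCH2COOH ⇌ FCH2COO- + H+
Ka = 10^(−2.64) = 2.29 × 10^-3
From the ICE table, Ka = [H+]²/(0.0038 − [H+]) = 2.29 × 10^-3.
[H+] is not negligible relative to C₀; solve [H+]² + 0.00229·[H+] − 8.7e-06 = 0.
[H+] = [−0.00229 + √(0.00229² + 3.48e-05)]/2 = 2.02 × 10^-3 M
pH = −log[H+] = −log(2.02 × 10^-3) = 2.69

pH = 2.69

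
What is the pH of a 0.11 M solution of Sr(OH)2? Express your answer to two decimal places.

Sr(OH)2 is a strong base (each formula unit releases 2 OH-); [OH-] = 0.22 M.
pOH = -log(0.22) = 0.66
pH = 14.00 - 0.66 = 13.34

pH = 13.34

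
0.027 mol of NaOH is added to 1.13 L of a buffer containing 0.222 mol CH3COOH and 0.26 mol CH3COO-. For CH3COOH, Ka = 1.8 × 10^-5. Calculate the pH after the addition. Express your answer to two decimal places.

pH = 4.91

After neutralization: n(CH3COOH) = 0.195 mol, n(CH3COO-) = 0.287 mol.
pKa = −log(1.8 × 10^-5) = 4.745
Henderson–Hasselbalch with mole ratio 0.287/0.195: pH = 4.745 + (+0.168)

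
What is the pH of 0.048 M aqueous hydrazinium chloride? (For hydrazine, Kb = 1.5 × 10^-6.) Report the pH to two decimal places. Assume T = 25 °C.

N2H5+ is the conjugate acid of the weak base N2H4.
Ka = Kw/Kb = 1.0×10^-14 / 1.5 × 10^-6 = 6.67 × 10^-9
Ka = x²/(0.048 − x) = 6.67 × 10^-9
Neglecting x in the denominator: x = √(6.67 × 10^-9 × 0.048) = 1.79 × 10^-5 M
pH = −log(1.79 × 10^-5) = 4.75

pH = 4.75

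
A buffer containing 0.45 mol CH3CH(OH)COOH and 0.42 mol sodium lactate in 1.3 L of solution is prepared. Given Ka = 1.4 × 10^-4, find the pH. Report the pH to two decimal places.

pKa = −log(1.4 × 10^-4) = 3.854
pH = pKa + log([A⁻]/[HA]) = 3.854 + log(0.42/0.45)
pH = 3.854 + (-0.030) = 3.82

pH = 3.82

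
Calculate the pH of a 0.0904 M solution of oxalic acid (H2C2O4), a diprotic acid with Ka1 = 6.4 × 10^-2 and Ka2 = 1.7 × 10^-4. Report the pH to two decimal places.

Ka1 ≫ Ka2, so treat the first dissociation as the only significant source of H+.
Ka1 = x²/(0.0904 − x) = 6.4 × 10^-2
Solving the quadratic: x = (−Ka1 + √(Ka1² + 4·Ka1·C₀))/2 = 5.05 × 10^-2 M
pH = −log(5.05 × 10^-2) = 1.30

pH = 1.30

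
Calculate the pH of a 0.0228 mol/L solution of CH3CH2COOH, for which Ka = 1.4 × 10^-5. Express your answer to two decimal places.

CH3CH2COOH ⇌ CH3CH2COO- + H+
Ka = [H+]²/(0.0228 − [H+]) = 1.4 × 10^-5
Assume [H+] ≪ 0.0228: [H+] ≈ √(1.4 × 10^-5 × 0.0228) = 5.65 × 10^-4 M
Check: 2.5% ionized — well under 5%, approximation valid.
pH = −log[H+] = −log(5.65 × 10^-4) = 3.25

pH = 3.25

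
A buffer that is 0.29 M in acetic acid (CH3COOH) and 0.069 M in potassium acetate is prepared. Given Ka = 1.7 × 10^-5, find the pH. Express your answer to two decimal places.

pH = 4.15

pKa = −log(1.7 × 10^-5) = 4.770
Using pH = pKa + log([base]/[acid]) with [base]/[acid] = 0.069/0.29:
pH = 4.770 + (-0.624) = 4.15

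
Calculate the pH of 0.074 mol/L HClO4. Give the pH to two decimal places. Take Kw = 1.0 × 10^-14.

pH = 1.13

HClO4 is a strong acid and dissociates completely, so [H+] = 0.074 M.
pH = -log(0.074) = 1.13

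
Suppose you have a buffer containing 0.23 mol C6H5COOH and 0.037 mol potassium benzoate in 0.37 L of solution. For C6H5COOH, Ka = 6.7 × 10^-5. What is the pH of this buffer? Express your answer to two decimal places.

pH = 3.38

pKa = −log(6.7 × 10^-5) = 4.174
Henderson–Hasselbalch: pH = pKa + log([C6H5COO-]/[C6H5COOH]) = 4.174 + log(0.037/0.23)
pH = 4.174 + (-0.794) = 3.38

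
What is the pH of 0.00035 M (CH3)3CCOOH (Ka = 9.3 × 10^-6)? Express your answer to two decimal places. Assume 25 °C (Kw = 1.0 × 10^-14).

(CH3)3CCOOH ⇌ (CH3)3CCOO- + H+
Ka = [H+]²/(0.00035 − [H+]) = 9.3 × 10^-6
[H+] is not negligible relative to C₀; solve [H+]² + 9.3e-06·[H+] − 3.26e-09 = 0.
[H+] = [−9.3e-06 + √(9.3e-06² + 1.3e-08)]/2 = 5.26 × 10^-5 M
pH = −log[H+] = −log(5.26 × 10^-5) = 4.28

pH = 4.28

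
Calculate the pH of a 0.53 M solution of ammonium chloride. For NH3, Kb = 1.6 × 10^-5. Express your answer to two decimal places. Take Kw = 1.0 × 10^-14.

NH4+ is the conjugate acid of the weak base NH3.
Ka = Kw/Kb = 1.0×10^-14 / 1.6 × 10^-5 = 6.25 × 10^-10
From the ICE table, Ka = x²/(0.53 − x) = 6.25 × 10^-10.
Since Ka ≪ C₀, x ≈ √(Ka·C₀) = 1.82 × 10^-5 M.
(x/C₀ = 0.0034% < 5%, so the approximation holds.)
pH = −log(1.82 × 10^-5) = 4.74

pH = 4.74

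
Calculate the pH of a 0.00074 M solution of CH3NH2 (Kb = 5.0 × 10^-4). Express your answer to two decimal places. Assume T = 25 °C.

CH3NH2 + H2O ⇌ CH3NH3+ + OH-
From the ICE table, Kb = x²/(0.00074 − x) = 5.0 × 10^-4.
The 5% rule fails; solving x² + Kb·x − Kb·C₀ = 0 exactly:
x = [−0.0005 + √(0.0005² + 1.48e-06)]/2 = 4.08 × 10^-4 M
pOH = 3.39, so pH = 14.00 − pOH = 10.61

pH = 10.61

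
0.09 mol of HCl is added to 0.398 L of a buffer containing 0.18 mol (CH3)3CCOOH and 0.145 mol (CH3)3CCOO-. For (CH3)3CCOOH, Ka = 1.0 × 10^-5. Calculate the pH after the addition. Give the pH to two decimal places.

pH = 4.31

After neutralization: n((CH3)3CCOOH) = 0.27 mol, n((CH3)3CCOO-) = 0.055 mol.
pKa = −log(1.0 × 10^-5) = 5.000
pH = pKa + log([A⁻]/[HA]) = 5.000 + log(0.055/0.27) = 5.000 -0.691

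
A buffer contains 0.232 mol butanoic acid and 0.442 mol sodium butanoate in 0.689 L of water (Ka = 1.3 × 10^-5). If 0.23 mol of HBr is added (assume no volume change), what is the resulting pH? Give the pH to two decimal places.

pH = 4.55

After neutralization: n(CH3(CH2)2COOH) = 0.462 mol, n(CH3(CH2)2COO-) = 0.212 mol.
pKa = −log(1.3 × 10^-5) = 4.886
Henderson–Hasselbalch with mole ratio 0.212/0.462: pH = 4.886 + (-0.338)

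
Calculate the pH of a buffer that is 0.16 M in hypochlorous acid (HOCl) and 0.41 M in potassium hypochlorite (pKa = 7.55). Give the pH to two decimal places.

pH = pKa + log([A⁻]/[HA]) = 7.55 + log(0.41/0.16)
pH = 7.55 + (+0.409) = 7.96

pH = 7.96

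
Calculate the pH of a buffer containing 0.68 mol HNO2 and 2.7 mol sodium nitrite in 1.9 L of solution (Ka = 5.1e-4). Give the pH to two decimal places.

pKa = −log(5.1 × 10^-4) = 3.292
Henderson–Hasselbalch: pH = pKa + log([NO2-]/[HNO2]) = 3.292 + log(2.7/0.68)
pH = 3.292 + (+0.599) = 3.89

pH = 3.89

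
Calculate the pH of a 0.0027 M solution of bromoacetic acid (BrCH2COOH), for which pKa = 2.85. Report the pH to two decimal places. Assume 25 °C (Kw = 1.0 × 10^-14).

BrCH2COOH ⇌ BrCH2COO- + H+
Ka = 10^(−2.85) = 1.41 × 10^-3
Ka = [H+]²/(0.0027 − [H+]) = 1.41 × 10^-3
Here C₀/Ka ≈ 1.91, so the small-[H+] approximation fails. Use the quadratic:
[H+] = (−Ka + √(Ka² + 4·Ka·C₀))/2 = 1.37 × 10^-3 M
pH = −log(1.37 × 10^-3) = 2.86

pH = 2.86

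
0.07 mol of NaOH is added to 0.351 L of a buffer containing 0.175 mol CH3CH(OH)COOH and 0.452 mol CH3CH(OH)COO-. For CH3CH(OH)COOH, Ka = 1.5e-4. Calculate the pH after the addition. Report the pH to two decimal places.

OH- converts CH3CH(OH)COOH to CH3CH(OH)COO-: CH3CH(OH)COOH → 0.105 mol, CH3CH(OH)COO- → 0.522 mol.
pKa = −log(1.5 × 10^-4) = 3.824
Henderson–Hasselbalch with mole ratio 0.522/0.105: pH = 3.824 + (+0.696)

pH = 4.52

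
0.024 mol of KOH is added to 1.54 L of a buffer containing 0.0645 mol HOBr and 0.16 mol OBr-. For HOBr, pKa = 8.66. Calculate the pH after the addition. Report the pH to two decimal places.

After neutralization: n(HOBr) = 0.0405 mol, n(OBr-) = 0.184 mol.
pH = pKa + log([A⁻]/[HA]) = 8.66 + log(0.184/0.0405) = 8.66 +0.657

pH = 9.32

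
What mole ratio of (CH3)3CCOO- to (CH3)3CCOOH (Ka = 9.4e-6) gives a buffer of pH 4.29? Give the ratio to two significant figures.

pKa = -log(9.4 × 10^-6) = 5.027
pH = pKa + log(r) ⇒ log(r) = 4.29 − 5.027 = -0.737
r = [(CH3)3CCOO-]/[(CH3)3CCOOH] = 10^(-0.737) = 0.183

ratio = 0.18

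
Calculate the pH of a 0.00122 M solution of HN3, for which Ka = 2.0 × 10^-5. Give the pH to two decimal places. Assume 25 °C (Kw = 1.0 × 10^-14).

HN3 ⇌ N3- + H+
Ka = x²/(0.00122 − x) = 2.0 × 10^-5
x is not negligible relative to C₀; solve x² + 2e-05·x − 2.44e-08 = 0.
x = [−2e-05 + √(2e-05² + 9.76e-08)]/2 = 1.47 × 10^-4 M
pH = −log(1.47 × 10^-4) = 3.83

pH = 3.83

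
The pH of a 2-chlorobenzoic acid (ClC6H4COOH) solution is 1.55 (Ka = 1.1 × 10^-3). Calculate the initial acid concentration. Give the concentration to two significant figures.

[H+] = 10^(-1.55) = 2.82 × 10^-2 M = x
Ka = x²/(C₀ − x) ⇒ C₀ = x + x²/Ka
C₀ = 2.82 × 10^-2 + (2.82 × 10^-2)²/(1.1 × 10^-3) = 7.51 × 10^-1 M

C₀ = 7.5 × 10^-1 M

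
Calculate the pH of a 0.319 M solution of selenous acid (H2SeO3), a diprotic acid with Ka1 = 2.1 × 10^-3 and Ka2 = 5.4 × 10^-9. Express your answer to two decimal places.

Ka1 ≫ Ka2, so treat the first dissociation as the only significant source of H+.
Ka1 = x²/(0.319 − x) = 2.1 × 10^-3
Solving the quadratic: x = (−Ka1 + √(Ka1² + 4·Ka1·C₀))/2 = 2.49 × 10^-2 M
pH = −log(2.49 × 10^-2) = 1.60

pH = 1.60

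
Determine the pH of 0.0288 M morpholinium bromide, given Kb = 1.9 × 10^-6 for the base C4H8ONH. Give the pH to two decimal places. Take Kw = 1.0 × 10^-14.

C4H8ONH2+ is the conjugate acid of the weak base C4H8ONH.
Ka = Kw/Kb = 1.0×10^-14 / 1.9 × 10^-6 = 5.26 × 10^-9
From the ICE table, Ka = [H+]²/(0.0288 − [H+]) = 5.26 × 10^-9.
Assume [H+] ≪ 0.0288: [H+] ≈ √(5.26 × 10^-9 × 0.0288) = 1.23 × 10^-5 M
Check: 0.043% ionized — well under 5%, approximation valid.
pH = −log[H+] = −log(1.23 × 10^-5) = 4.91

pH = 4.91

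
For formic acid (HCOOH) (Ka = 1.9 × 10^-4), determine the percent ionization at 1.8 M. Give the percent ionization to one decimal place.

1.0%

HCOOH ⇌ HCOO- + H+; let x = [H+] at equilibrium.
x ≈ √(Ka·C₀) = √(1.9 × 10^-4 × 1.8) = 1.85 × 10^-2 M
% ionization = x/C₀ × 100% = 1.85 × 10^-2/1.8 × 100% = 1.0%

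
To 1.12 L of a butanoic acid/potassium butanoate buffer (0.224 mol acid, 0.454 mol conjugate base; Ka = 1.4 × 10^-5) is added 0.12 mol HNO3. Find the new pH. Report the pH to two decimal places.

After neutralization: n(CH3(CH2)2COOH) = 0.344 mol, n(CH3(CH2)2COO-) = 0.334 mol.
pKa = −log(1.4 × 10^-5) = 4.854
pH = pKa + log(n_CH3(CH2)2COO-/n_CH3(CH2)2COOH) = 4.854 + log(0.334/0.344) = 4.854 + (-0.013)

pH = 4.84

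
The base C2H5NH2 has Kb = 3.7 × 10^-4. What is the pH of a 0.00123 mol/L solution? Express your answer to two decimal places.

C2H5NH2 + H2O ⇌ C2H5NH3+ + OH-
Kb = [OH-]²/(0.00123 − [OH-]) = 3.7 × 10^-4
The 5% rule fails; solving [OH-]² + Kb·[OH-] − Kb·C₀ = 0 exactly:
[OH-] = (−Kb + √(Kb² + 4·Kb·C₀))/2 = 5.15 × 10^-4 M
pOH = 3.29, so pH = 14.00 − pOH = 10.71

pH = 10.71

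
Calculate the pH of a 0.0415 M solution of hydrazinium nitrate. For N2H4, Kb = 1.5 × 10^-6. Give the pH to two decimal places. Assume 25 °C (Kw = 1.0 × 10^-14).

pH = 4.78

N2H5+ is the conjugate acid of the weak base N2H4.
Ka = Kw/Kb = 1.0×10^-14 / 1.5 × 10^-6 = 6.67 × 10^-9
Ka = [H+]²/(0.0415 − [H+]) = 6.67 × 10^-9
Neglecting [H+] in the denominator: [H+] = √(6.67 × 10^-9 × 0.0415) = 1.66 × 10^-5 M
pH = −log(1.66 × 10^-5) = 4.78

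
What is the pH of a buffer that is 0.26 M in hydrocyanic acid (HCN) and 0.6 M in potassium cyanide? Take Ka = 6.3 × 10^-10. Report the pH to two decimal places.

pH = 9.56

pKa = −log(6.3 × 10^-10) = 9.201
Using pH = pKa + log([base]/[acid]) with [base]/[acid] = 0.6/0.26:
pH = 9.201 + (+0.363) = 9.56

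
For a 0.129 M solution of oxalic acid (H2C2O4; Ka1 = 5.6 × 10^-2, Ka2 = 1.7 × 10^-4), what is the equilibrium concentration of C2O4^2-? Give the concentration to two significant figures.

First ionization gives [H+] ≈ [HC2O4-] = 6.15 × 10^-2 M.
Second step: Ka2 = [H+][C2O4^2-]/[HC2O4-] ≈ [C2O4^2-] (since [H+] ≈ [HC2O4-]).
So [C2O4^2-] ≈ Ka2.

1.7 × 10^-4 M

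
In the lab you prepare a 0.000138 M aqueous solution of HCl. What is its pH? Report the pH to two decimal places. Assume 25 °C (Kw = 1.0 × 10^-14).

HCl is a strong acid and dissociates completely, so [H+] = 0.000138 M.
pH = -log(0.000138) = 3.86

pH = 3.86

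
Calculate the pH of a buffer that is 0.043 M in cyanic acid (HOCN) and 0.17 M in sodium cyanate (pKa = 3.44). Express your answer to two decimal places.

pH = 4.04

Using pH = pKa + log([base]/[acid]) with [base]/[acid] = 0.17/0.043:
pH = 3.44 + (+0.597) = 4.04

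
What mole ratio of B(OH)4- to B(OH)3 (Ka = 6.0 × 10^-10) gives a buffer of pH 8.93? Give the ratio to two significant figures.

pKa = -log(6.0 × 10^-10) = 9.222
pH = pKa + log(r) ⇒ log(r) = 8.93 − 9.222 = -0.292
r = [B(OH)4-]/[B(OH)3] = 10^(-0.292) = 0.511

ratio = 0.51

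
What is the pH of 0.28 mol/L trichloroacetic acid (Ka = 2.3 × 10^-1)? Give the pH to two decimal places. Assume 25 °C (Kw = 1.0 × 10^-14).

Cl3CCOOH ⇌ Cl3CCOO- + H+
From the ICE table, Ka = x²/(0.28 − x) = 2.3 × 10^-1.
x is not negligible relative to C₀; solve x² + 0.23·x − 0.0644 = 0.
x = [−0.23 + √(0.23² + 0.258)]/2 = 1.64 × 10^-1 M
pH = −log[H+] = −log(1.64 × 10^-1) = 0.79

pH = 0.79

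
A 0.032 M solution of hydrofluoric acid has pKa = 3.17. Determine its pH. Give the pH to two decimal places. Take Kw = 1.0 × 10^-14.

pH = 2.36

HF ⇌ F- + H+
Ka = 10^(−3.17) = 6.76 × 10^-4
From the ICE table, Ka = x²/(0.032 − x) = 6.76 × 10^-4.
Here C₀/Ka ≈ 47.3, so the small-x approximation fails. Use the quadratic:
x = [−0.000676 + √(0.000676² + 8.65e-05)]/2 = 4.33 × 10^-3 M
pH = −log(4.33 × 10^-3) = 2.36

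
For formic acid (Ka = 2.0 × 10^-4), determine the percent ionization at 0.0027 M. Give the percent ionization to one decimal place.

HCOOH ⇌ HCOO- + H+; let x = [H+] at equilibrium.
Ka = x²/(C₀ − x); solving the quadratic gives x = 6.42 × 10^-4 M.
% ionization = x/C₀ × 100% = 6.42 × 10^-4/0.0027 × 100% = 23.8%

23.8%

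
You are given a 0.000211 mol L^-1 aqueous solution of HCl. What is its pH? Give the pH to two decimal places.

pH = 3.68

HCl is a strong acid and dissociates completely, so [H+] = 0.000211 M.
pH = -log(0.000211) = 3.68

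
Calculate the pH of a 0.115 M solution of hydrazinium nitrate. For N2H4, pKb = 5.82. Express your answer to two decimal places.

N2H5+ is the conjugate acid of the weak base N2H4.
Kb = 10^(−5.82) = 1.51 × 10^-6
Ka = Kw/Kb = 1.0×10^-14 / 1.51 × 10^-6 = 6.62 × 10^-9
Ka = [H+]²/(0.115 − [H+]) = 6.62 × 10^-9
Neglecting [H+] in the denominator: [H+] = √(6.62 × 10^-9 × 0.115) = 2.76 × 10^-5 M
([H+]/C₀ = 0.024% < 5%, so the approximation holds.)
pH = −log[H+] = −log(2.76 × 10^-5) = 4.56

pH = 4.56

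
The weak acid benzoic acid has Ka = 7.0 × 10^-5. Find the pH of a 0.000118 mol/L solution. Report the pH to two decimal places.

pH = 4.20

C6H5COOH ⇌ C6H5COO- + H+
From the ICE table, Ka = [H+]²/(0.000118 − [H+]) = 7.0 × 10^-5.
The 5% rule fails; solving [H+]² + Ka·[H+] − Ka·C₀ = 0 exactly:
[H+] = (−Ka + √(Ka² + 4·Ka·C₀))/2 = 6.24 × 10^-5 M
pH = −log(6.24 × 10^-5) = 4.20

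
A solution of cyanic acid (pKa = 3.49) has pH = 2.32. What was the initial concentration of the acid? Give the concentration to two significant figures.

C₀ = 7.6 × 10^-2 M

[H+] = 10^(-2.32) = 4.79 × 10^-3 M = x
Ka = 10^(−3.49) = 3.24 × 10^-4
Ka = x²/(C₀ − x) ⇒ C₀ = x + x²/Ka
C₀ = 4.79 × 10^-3 + (4.79 × 10^-3)²/(3.24 × 10^-4) = 7.56 × 10^-2 M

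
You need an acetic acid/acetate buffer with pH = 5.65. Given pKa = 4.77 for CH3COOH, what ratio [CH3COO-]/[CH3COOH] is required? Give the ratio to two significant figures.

ratio = 7.6

pH = pKa + log(r) ⇒ log(r) = 5.65 − 4.77 = +0.88
r = [CH3COO-]/[CH3COOH] = 10^(+0.88) = 7.59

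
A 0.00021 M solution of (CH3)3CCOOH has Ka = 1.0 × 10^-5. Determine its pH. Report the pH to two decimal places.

(CH3)3CCOOH ⇌ (CH3)3CCOO- + H+
From the ICE table, Ka = x²/(0.00021 − x) = 1.0 × 10^-5.
x is not negligible relative to C₀; solve x² + 1e-05·x − 2.1e-09 = 0.
x = [−1e-05 + √(1e-05² + 8.4e-09)]/2 = 4.11 × 10^-5 M
pH = −log[H+] = −log(4.11 × 10^-5) = 4.39

pH = 4.39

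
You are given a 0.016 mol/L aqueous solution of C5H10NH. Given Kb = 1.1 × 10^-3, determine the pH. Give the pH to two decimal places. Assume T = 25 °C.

C5H10NH + H2O ⇌ C5H10NH2+ + OH-
From the ICE table, Kb = [OH-]²/(0.016 − [OH-]) = 1.1 × 10^-3.
[OH-] is not negligible relative to C₀; solve [OH-]² + 0.0011·[OH-] − 1.76e-05 = 0.
[OH-] = [−0.0011 + √(0.0011² + 7.04e-05)]/2 = 3.68 × 10^-3 M
pOH = −log(3.68 × 10^-3) = 2.43; pH = 14.00 − 2.43 = 11.57

pH = 11.57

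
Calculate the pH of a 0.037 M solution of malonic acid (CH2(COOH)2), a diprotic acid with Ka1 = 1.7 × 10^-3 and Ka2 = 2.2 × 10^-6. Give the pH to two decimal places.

Since Ka1 ≫ Ka2, the first ionization dominates [H+].
Ka1 = x²/(0.037 − x) = 1.7 × 10^-3
Solving the quadratic: x = (−Ka1 + √(Ka1² + 4·Ka1·C₀))/2 = 7.13 × 10^-3 M
pH = −log(7.13 × 10^-3) = 2.15

pH = 2.15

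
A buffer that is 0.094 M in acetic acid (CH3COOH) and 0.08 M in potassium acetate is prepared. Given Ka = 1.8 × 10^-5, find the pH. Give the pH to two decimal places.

pKa = −log(1.8 × 10^-5) = 4.745
Using pH = pKa + log([base]/[acid]) with [base]/[acid] = 0.08/0.094:
pH = 4.745 + (-0.070) = 4.67

pH = 4.67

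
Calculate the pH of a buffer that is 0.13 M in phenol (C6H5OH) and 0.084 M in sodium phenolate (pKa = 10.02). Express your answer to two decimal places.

Henderson–Hasselbalch: pH = pKa + log([C6H5O-]/[C6H5OH]) = 10.02 + log(0.084/0.13)
pH = 10.02 + (-0.190) = 9.83

pH = 9.83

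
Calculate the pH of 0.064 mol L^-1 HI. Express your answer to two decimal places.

pH = 1.19

HI is a strong acid and dissociates completely, so [H+] = 0.064 M.
pH = -log(0.064) = 1.19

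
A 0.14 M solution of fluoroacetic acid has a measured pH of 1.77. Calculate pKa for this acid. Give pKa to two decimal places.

[H+] = 10^(-1.77) = 1.70 × 10^-2 M
At equilibrium [HA] = 0.14 − 1.70 × 10^-2 = 1.23 × 10^-1 M
Ka = [H+][A-]/[HA] = (1.70 × 10^-2)² / 1.23 × 10^-1 = 2.35 × 10^-3
pKa = -log(2.35 × 10^-3) = 2.63

pKa = 2.63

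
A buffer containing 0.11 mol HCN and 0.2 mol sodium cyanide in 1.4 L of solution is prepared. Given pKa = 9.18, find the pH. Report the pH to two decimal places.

pH = 9.44

Using pH = pKa + log([base]/[acid]) with [base]/[acid] = 0.2/0.11:
pH = 9.18 + (+0.260) = 9.44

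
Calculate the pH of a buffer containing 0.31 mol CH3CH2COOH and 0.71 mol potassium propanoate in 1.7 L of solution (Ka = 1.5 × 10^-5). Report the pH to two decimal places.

pKa = −log(1.5 × 10^-5) = 4.824
pH = pKa + log([A⁻]/[HA]) = 4.824 + log(0.71/0.31)
pH = 4.824 + (+0.360) = 5.18

pH = 5.18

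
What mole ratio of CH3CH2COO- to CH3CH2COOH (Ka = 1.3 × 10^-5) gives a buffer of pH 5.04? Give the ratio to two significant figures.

pKa = -log(1.3 × 10^-5) = 4.886
pH = pKa + log(r) ⇒ log(r) = 5.04 − 4.886 = +0.154
r = [CH3CH2COO-]/[CH3CH2COOH] = 10^(+0.154) = 1.43

ratio = 1.4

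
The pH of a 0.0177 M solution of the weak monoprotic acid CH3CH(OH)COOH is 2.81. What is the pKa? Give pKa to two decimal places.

pKa = 3.83

[H+] = 10^(-2.81) = 1.55 × 10^-3 M
At equilibrium [HA] = 0.0177 − 1.55 × 10^-3 = 1.62 × 10^-2 M
Ka = [H+][A-]/[HA] = (1.55 × 10^-3)² / 1.62 × 10^-2 = 1.48 × 10^-4
pKa = -log(1.48 × 10^-4) = 3.83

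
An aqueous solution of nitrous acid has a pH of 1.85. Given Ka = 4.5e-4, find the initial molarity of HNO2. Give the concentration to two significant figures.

C₀ = 4.6 × 10^-1 M

[H+] = 10^(-1.85) = 1.41 × 10^-2 M = x
Ka = x²/(C₀ − x) ⇒ C₀ = x + x²/Ka
C₀ = 1.41 × 10^-2 + (1.41 × 10^-2)²/(4.5 × 10^-4) = 4.56 × 10^-1 M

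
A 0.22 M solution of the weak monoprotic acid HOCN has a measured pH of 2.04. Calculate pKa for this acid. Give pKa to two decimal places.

[H+] = 10^(-2.04) = 9.12 × 10^-3 M
At equilibrium [HA] = 0.22 − 9.12 × 10^-3 = 2.11 × 10^-1 M
Ka = [H+][A-]/[HA] = (9.12 × 10^-3)² / 2.11 × 10^-1 = 3.94 × 10^-4
pKa = -log(3.94 × 10^-4) = 3.40

pKa = 3.40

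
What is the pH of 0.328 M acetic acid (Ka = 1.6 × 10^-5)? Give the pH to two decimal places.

pH = 2.64

CH3COOH ⇌ CH3COO- + H+
From the ICE table, Ka = x²/(0.328 − x) = 1.6 × 10^-5.
Since Ka ≪ C₀, x ≈ √(Ka·C₀) = 2.29 × 10^-3 M.
pH = −log(2.29 × 10^-3) = 2.64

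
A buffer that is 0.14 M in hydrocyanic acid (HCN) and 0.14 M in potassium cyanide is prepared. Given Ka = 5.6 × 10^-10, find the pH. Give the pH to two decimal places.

pKa = −log(5.6 × 10^-10) = 9.252
Henderson–Hasselbalch: pH = pKa + log([CN-]/[HCN]) = 9.252 + log(0.14/0.14)
pH = 9.252 + (+0.000) = 9.25

pH = 9.25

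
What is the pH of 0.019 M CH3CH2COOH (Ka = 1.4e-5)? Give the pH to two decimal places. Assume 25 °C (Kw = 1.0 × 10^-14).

CH3CH2COOH ⇌ CH3CH2COO- + H+
Let x = [H+] at equilibrium. Ka = x²/(0.019 − x).
Neglecting x in the denominator: x = √(1.4 × 10^-5 × 0.019) = 5.16 × 10^-4 M
pH = −log[H+] = −log(5.16 × 10^-4) = 3.29

pH = 3.29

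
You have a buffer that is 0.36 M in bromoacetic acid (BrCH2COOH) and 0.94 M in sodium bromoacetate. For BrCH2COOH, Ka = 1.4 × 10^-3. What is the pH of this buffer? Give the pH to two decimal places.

pH = 3.27

pKa = −log(1.4 × 10^-3) = 2.854
Henderson–Hasselbalch: pH = pKa + log([BrCH2COO-]/[BrCH2COOH]) = 2.854 + log(0.94/0.36)
pH = 2.854 + (+0.417) = 3.27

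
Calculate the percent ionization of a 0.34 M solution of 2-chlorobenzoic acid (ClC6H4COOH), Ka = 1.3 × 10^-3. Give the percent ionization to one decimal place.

ClC6H4COOH ⇌ ClC6H4COO- + H+; let x = [H+] at equilibrium.
Ka = x²/(C₀ − x); solving the quadratic gives x = 2.04 × 10^-2 M.
Fraction ionized = 2.04 × 10^-2 / 0.34 = 0.0600 → 6.0%

6.0%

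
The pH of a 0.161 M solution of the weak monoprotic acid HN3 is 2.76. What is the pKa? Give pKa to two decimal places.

pKa = 4.72

[H+] = 10^(-2.76) = 1.74 × 10^-3 M
At equilibrium [HA] = 0.161 − 1.74 × 10^-3 = 1.59 × 10^-1 M
Ka = [H+][A-]/[HA] = (1.74 × 10^-3)² / 1.59 × 10^-1 = 1.90 × 10^-5
pKa = -log(1.90 × 10^-5) = 4.72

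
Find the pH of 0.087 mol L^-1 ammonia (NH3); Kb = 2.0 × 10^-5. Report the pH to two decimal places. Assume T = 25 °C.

NH3 + H2O ⇌ NH4+ + OH-
From the ICE table, Kb = [OH-]²/(0.087 − [OH-]) = 2.0 × 10^-5.
Assume [OH-] ≪ 0.087: [OH-] ≈ √(2.0 × 10^-5 × 0.087) = 1.32 × 10^-3 M
([OH-]/C₀ = 1.5% < 5%, so the approximation holds.)
pOH = −log(1.32 × 10^-3) = 2.88; pH = 14.00 − 2.88 = 11.12

pH = 11.12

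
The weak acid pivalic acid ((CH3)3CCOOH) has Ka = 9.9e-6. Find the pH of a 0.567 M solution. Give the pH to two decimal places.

(CH3)3CCOOH ⇌ (CH3)3CCOO- + H+
Let x = [H+] at equilibrium. Ka = x²/(0.567 − x).
Since Ka ≪ C₀, x ≈ √(Ka·C₀) = 2.37 × 10^-3 M.
pH = −log[H+] = −log(2.37 × 10^-3) = 2.63

pH = 2.63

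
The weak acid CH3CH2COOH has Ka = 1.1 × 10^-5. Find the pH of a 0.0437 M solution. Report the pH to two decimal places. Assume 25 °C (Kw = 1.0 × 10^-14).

CH3CH2COOH ⇌ CH3CH2COO- + H+
From the ICE table, Ka = [H+]²/(0.0437 − [H+]) = 1.1 × 10^-5.
Assume [H+] ≪ 0.0437: [H+] ≈ √(1.1 × 10^-5 × 0.0437) = 6.93 × 10^-4 M
([H+]/C₀ = 1.6% < 5%, so the approximation holds.)
pH = −log(6.93 × 10^-4) = 3.16

pH = 3.16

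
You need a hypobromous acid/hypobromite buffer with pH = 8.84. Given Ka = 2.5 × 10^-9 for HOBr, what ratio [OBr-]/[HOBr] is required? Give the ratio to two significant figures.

ratio = 1.7

pKa = -log(2.5 × 10^-9) = 8.602
pH = pKa + log(r) ⇒ log(r) = 8.84 − 8.602 = +0.238
r = [OBr-]/[HOBr] = 10^(+0.238) = 1.73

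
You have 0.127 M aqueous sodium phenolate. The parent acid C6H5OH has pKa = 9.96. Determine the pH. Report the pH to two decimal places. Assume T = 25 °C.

pH = 11.53

C6H5O- is the conjugate base of the weak acid C6H5OH.
Ka = 10^(−9.96) = 1.10 × 10^-10
Kb = Kw/Ka = 1.0×10^-14 / 1.10 × 10^-10 = 9.09 × 10^-5
From the ICE table, Kb = [OH-]²/(0.127 − [OH-]) = 9.09 × 10^-5.
Assume [OH-] ≪ 0.127: [OH-] ≈ √(9.09 × 10^-5 × 0.127) = 3.40 × 10^-3 M
([OH-]/C₀ = 2.7% < 5%, so the approximation holds.)
pOH = −log(3.40 × 10^-3) = 2.47; pH = 14.00 − 2.47 = 11.53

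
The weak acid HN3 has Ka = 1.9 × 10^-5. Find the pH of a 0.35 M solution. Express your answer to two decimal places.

pH = 2.59

HN3 ⇌ N3- + H+
From the ICE table, Ka = [H+]²/(0.35 − [H+]) = 1.9 × 10^-5.
Assume [H+] ≪ 0.35: [H+] ≈ √(1.9 × 10^-5 × 0.35) = 2.58 × 10^-3 M
pH = −log[H+] = −log(2.58 × 10^-3) = 2.59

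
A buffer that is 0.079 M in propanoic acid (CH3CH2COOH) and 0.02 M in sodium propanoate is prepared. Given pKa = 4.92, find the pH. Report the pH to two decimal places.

Henderson–Hasselbalch: pH = pKa + log([CH3CH2COO-]/[CH3CH2COOH]) = 4.92 + log(0.02/0.079)
pH = 4.92 + (-0.597) = 4.32

pH = 4.32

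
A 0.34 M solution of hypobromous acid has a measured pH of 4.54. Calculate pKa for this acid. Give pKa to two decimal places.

pKa = 8.61

[H+] = 10^(-4.54) = 2.88 × 10^-5 M
At equilibrium [HA] = 0.34 − 2.88 × 10^-5 = 3.40 × 10^-1 M
Ka = [H+][A-]/[HA] = (2.88 × 10^-5)² / 3.40 × 10^-1 = 2.44 × 10^-9
pKa = -log(2.44 × 10^-9) = 8.61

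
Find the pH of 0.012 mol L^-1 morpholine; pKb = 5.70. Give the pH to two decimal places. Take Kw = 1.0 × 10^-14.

pH = 10.19

C4H8ONH + H2O ⇌ C4H8ONH2+ + OH-
Kb = 10^(−5.70) = 2.00 × 10^-6
From the ICE table, Kb = [OH-]²/(0.012 − [OH-]) = 2.00 × 10^-6.
Assume [OH-] ≪ 0.012: [OH-] ≈ √(2.00 × 10^-6 × 0.012) = 1.55 × 10^-4 M
Check: 1.3% ionized — well under 5%, approximation valid.
pOH = 3.81, so pH = 14.00 − pOH = 10.19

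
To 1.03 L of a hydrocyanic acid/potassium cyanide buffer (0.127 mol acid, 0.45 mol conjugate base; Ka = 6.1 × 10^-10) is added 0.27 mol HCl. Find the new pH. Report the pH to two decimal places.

pH = 8.87

Added H+ converts CN- to HCN: HCN → 0.397 mol, CN- → 0.18 mol.
pKa = −log(6.1 × 10^-10) = 9.215
pH = pKa + log([A⁻]/[HA]) = 9.215 + log(0.18/0.397) = 9.215 -0.344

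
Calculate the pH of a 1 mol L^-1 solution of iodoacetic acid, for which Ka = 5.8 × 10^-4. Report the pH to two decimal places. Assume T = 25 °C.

ICH2COOH ⇌ ICH2COO- + H+
Let x = [H+] at equilibrium. Ka = x²/(1 − x).
Neglecting x in the denominator: x = √(5.8 × 10^-4 × 1) = 2.41 × 10^-2 M
(x/C₀ = 2.4% < 5%, so the approximation holds.)
pH = −log[H+] = −log(2.41 × 10^-2) = 1.62

pH = 1.62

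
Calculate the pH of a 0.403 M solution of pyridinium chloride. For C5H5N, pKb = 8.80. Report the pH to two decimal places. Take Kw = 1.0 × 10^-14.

C5H5NH+ is the conjugate acid of the weak base C5H5N.
Kb = 10^(−8.80) = 1.58 × 10^-9
Ka = Kw/Kb = 1.0×10^-14 / 1.58 × 10^-9 = 6.33 × 10^-6
Ka = [H+]²/(0.403 − [H+]) = 6.33 × 10^-6
Assume [H+] ≪ 0.403: [H+] ≈ √(6.33 × 10^-6 × 0.403) = 1.60 × 10^-3 M
Check: 0.4% ionized — well under 5%, approximation valid.
pH = −log(1.60 × 10^-3) = 2.80

pH = 2.80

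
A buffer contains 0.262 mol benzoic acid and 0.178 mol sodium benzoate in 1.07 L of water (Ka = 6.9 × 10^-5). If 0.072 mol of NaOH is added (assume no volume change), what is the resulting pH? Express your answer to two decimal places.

After neutralization: n(C6H5COOH) = 0.19 mol, n(C6H5COO-) = 0.25 mol.
pKa = −log(6.9 × 10^-5) = 4.161
pH = pKa + log([A⁻]/[HA]) = 4.161 + log(0.25/0.19) = 4.161 +0.119

pH = 4.28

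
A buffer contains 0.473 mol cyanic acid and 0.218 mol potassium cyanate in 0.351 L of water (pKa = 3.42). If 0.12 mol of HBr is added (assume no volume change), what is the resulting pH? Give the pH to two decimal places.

Added H+ converts OCN- to HOCN: HOCN → 0.593 mol, OCN- → 0.098 mol.
pH = pKa + log(n_OCN-/n_HOCN) = 3.42 + log(0.098/0.593) = 3.42 + (-0.782)

pH = 2.64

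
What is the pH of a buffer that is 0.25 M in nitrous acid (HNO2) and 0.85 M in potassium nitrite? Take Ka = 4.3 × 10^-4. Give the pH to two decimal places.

pH = 3.90

pKa = −log(4.3 × 10^-4) = 3.367
pH = pKa + log([A⁻]/[HA]) = 3.367 + log(0.85/0.25)
pH = 3.367 + (+0.531) = 3.90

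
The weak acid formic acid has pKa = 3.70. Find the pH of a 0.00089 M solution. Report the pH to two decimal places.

HCOOH ⇌ HCOO- + H+
Ka = 10^(−3.70) = 2.00 × 10^-4
From the ICE table, Ka = x²/(0.00089 − x) = 2.00 × 10^-4.
Here C₀/Ka ≈ 4.45, so the small-x approximation fails. Use the quadratic:
x = [−0.0002 + √(0.0002² + 7.12e-07)]/2 = 3.34 × 10^-4 M
pH = −log[H+] = −log(3.34 × 10^-4) = 3.48

pH = 3.48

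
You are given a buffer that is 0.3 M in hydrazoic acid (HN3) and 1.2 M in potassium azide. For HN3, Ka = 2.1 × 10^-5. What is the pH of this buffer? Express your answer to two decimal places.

pH = 5.28

pKa = −log(2.1 × 10^-5) = 4.678
Henderson–Hasselbalch: pH = pKa + log([N3-]/[HN3]) = 4.678 + log(1.2/0.3)
pH = 4.678 + (+0.602) = 5.28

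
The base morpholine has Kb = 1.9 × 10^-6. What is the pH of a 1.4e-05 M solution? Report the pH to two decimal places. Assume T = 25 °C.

C4H8ONH + H2O ⇌ C4H8ONH2+ + OH-
From the ICE table, Kb = [OH-]²/(1.4e-05 − [OH-]) = 1.9 × 10^-6.
[OH-] is not negligible relative to C₀; solve [OH-]² + 1.9e-06·[OH-] − 2.66e-11 = 0.
[OH-] = [−1.9e-06 + √(1.9e-06² + 1.06e-10)]/2 = 4.29 × 10^-6 M
pOH = −log(4.29 × 10^-6) = 5.37; pH = 14.00 − 5.37 = 8.63

pH = 8.63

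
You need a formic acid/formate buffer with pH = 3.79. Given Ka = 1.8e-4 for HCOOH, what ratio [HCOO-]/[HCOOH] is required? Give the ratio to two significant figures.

ratio = 1.1

pKa = -log(1.8 × 10^-4) = 3.745
pH = pKa + log(r) ⇒ log(r) = 3.79 − 3.745 = +0.045
r = [HCOO-]/[HCOOH] = 10^(+0.045) = 1.11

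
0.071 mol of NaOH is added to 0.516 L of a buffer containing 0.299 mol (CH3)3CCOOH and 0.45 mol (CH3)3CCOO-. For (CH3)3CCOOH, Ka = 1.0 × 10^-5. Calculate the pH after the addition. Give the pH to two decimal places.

pH = 5.36

After neutralization: n((CH3)3CCOOH) = 0.228 mol, n((CH3)3CCOO-) = 0.521 mol.
pKa = −log(1.0 × 10^-5) = 5.000
pH = pKa + log(n_(CH3)3CCOO-/n_(CH3)3CCOOH) = 5.000 + log(0.521/0.228) = 5.000 + (+0.359)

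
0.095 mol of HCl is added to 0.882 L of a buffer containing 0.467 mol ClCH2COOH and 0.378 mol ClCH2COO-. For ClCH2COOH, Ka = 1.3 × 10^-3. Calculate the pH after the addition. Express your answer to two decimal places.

pH = 2.59

After neutralization: n(ClCH2COOH) = 0.562 mol, n(ClCH2COO-) = 0.283 mol.
pKa = −log(1.3 × 10^-3) = 2.886
Henderson–Hasselbalch with mole ratio 0.283/0.562: pH = 2.886 + (-0.298)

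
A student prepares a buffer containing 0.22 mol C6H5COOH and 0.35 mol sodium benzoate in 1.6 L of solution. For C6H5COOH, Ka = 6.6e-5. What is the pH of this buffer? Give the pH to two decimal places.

pKa = −log(6.6 × 10^-5) = 4.180
Using pH = pKa + log([base]/[acid]) with [base]/[acid] = 0.35/0.22:
pH = 4.180 + (+0.202) = 4.38

pH = 4.38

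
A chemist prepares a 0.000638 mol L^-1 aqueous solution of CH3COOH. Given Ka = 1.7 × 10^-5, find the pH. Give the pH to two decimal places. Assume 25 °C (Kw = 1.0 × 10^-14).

CH3COOH ⇌ CH3COO- + H+
From the ICE table, Ka = [H+]²/(0.000638 − [H+]) = 1.7 × 10^-5.
[H+] is not negligible relative to C₀; solve [H+]² + 1.7e-05·[H+] − 1.08e-08 = 0.
[H+] = [−1.7e-05 + √(1.7e-05² + 4.34e-08)]/2 = 9.60 × 10^-5 M
pH = −log(9.60 × 10^-5) = 4.02

pH = 4.02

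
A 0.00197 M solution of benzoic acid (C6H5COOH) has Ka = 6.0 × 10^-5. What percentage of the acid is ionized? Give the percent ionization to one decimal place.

16.0%

C6H5COOH ⇌ C6H5COO- + H+; let x = [H+] at equilibrium.
Ka = x²/(C₀ − x); solving the quadratic gives x = 3.15 × 10^-4 M.
% ionization = x/C₀ × 100% = 3.15 × 10^-4/0.00197 × 100% = 16.0%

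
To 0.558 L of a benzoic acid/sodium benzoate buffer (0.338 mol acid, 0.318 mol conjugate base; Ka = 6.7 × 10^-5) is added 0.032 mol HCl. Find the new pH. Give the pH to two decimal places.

pH = 4.06

After neutralization: n(C6H5COOH) = 0.37 mol, n(C6H5COO-) = 0.286 mol.
pKa = −log(6.7 × 10^-5) = 4.174
pH = pKa + log([A⁻]/[HA]) = 4.174 + log(0.286/0.37) = 4.174 -0.112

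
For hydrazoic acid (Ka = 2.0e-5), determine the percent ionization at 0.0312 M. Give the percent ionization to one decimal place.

HN3 ⇌ N3- + H+; let x = [H+] at equilibrium.
x ≈ √(Ka·C₀) = √(2.0 × 10^-5 × 0.0312) = 7.90 × 10^-4 M
Fraction ionized = 7.90 × 10^-4 / 0.0312 = 0.0253 → 2.5%

2.5%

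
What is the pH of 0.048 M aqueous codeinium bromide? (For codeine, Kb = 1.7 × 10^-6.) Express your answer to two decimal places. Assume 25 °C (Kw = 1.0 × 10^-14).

C18H22NO3+ is the conjugate acid of the weak base C18H21NO3.
Ka = Kw/Kb = 1.0×10^-14 / 1.7 × 10^-6 = 5.88 × 10^-9
From the ICE table, Ka = [H+]²/(0.048 − [H+]) = 5.88 × 10^-9.
Neglecting [H+] in the denominator: [H+] = √(5.88 × 10^-9 × 0.048) = 1.68 × 10^-5 M
pH = −log(1.68 × 10^-5) = 4.77

pH = 4.77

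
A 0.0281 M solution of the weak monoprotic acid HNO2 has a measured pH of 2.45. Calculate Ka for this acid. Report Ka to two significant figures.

[H+] = 10^(-2.45) = 3.55 × 10^-3 M
At equilibrium [HA] = 0.0281 − 3.55 × 10^-3 = 2.45 × 10^-2 M
Ka = [H+][A-]/[HA] = (3.55 × 10^-3)² / 2.45 × 10^-2 = 5.1 × 10^-4

Ka = 5.1 × 10^-4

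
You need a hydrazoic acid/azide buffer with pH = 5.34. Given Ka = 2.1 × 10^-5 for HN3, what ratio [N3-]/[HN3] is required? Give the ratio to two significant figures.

ratio = 4.6

pKa = -log(2.1 × 10^-5) = 4.678
pH = pKa + log(r) ⇒ log(r) = 5.34 − 4.678 = +0.662
r = [N3-]/[HN3] = 10^(+0.662) = 4.59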